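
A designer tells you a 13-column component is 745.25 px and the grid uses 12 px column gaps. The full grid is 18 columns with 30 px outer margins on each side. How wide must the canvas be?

1096.5 px

Subtracting 12 column gaps of 12 leaves 601.25 for 13 columns, so c = 46.25 px.
Total width: 2·30 + 18·46.25 + 17·12 = 1096.5 px.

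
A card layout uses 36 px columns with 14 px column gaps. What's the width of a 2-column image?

2 columns plus 1 column gap: 72 + 14 = 86 px.

86 px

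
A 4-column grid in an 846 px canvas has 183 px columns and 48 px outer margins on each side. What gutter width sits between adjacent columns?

6 px

Take off 96 px of margins, leaving 750 px.
4 columns take 4·183 = 732 px; remaining 18 splits into 3 gutters.
g = 18 / 3 = 6 px.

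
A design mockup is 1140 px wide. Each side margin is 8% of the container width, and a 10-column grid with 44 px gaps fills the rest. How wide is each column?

1140 × (1 − 2·8%) = 1140 × 84% = 957.6 px for the columns.
10c + 9·44 = 957.6 → 10c = 561.6 → c = 56.16 px.

56.16 px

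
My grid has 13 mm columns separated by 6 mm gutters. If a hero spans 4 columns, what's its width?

70 mm

4-column span = 4·13 + 3·6 = 70 mm.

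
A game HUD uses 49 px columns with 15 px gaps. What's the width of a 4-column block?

Span of 4: 4·49 + 3·15 = 196 + 45 = 241 px.

241 px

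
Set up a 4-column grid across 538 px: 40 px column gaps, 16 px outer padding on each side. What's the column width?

Content width = 538 − 2·16 = 506 px.
506 − 3·40 = 386; ÷4 gives c = 96.5 px.

96.5 px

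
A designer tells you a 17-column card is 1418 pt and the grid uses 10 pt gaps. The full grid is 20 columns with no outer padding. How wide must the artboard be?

1670 pt

1418 − 16·10 = 1258; ÷17 gives c = 74 pt.
Artboard = 20·74 + 19·10 = 1480 + 190 = 1670 pt.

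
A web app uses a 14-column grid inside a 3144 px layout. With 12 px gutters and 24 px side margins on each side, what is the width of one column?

Inside the margins: 3144 − 48 = 3096 px.
14 columns + 13 gutters: 14c + 13·12 = 3096.
14c = 3096 − 156 = 2940, so c = 210 px.

210 px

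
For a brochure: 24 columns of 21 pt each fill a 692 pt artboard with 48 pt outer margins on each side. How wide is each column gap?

Subtract both margins: 692 − 2·48 = 596 pt.
24·21 + 23g = 596 → 23g = 92 → g = 4 pt.

4 pt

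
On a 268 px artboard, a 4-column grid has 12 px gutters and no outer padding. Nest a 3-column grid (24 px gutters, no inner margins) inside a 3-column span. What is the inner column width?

50 px

268 − 3·12 = 232; ÷4 gives c = 58 px.
Span of 3: 3·58 + 2·12 = 174 + 24 = 198 px.
3 columns + 2 gutters: 3d + 2·24 = 198.
3d = 198 − 48 = 150, so d = 50 px.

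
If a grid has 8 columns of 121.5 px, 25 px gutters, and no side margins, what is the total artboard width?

Artboard = 8·121.5 + 7·25 = 972 + 175 = 1147 px.

1147 px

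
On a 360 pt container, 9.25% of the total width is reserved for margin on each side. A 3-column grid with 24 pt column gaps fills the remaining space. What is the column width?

Each margin = 9.25% of 360 = 33.3 pt; content = 360 − 2·33.3 = 293.4 pt.
293.4 − 2·24 = 245.4; ÷3 gives c = 81.8 pt.

81.8 pt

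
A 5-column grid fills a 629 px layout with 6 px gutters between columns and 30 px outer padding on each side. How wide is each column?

109 px

Subtract both margins: 629 − 2·30 = 569 px.
Subtracting 4 gutters of 6 leaves 545 for 5 columns, so c = 109 px.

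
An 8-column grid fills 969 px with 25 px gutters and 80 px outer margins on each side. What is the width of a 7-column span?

704.75 px

Subtract both margins: 969 − 2·80 = 809 px.
Subtracting 7 gutters of 25 leaves 634 for 8 columns, so c = 79.25 px.
Span of 7: 7·79.25 + 6·25 = 554.75 + 150 = 704.75 px.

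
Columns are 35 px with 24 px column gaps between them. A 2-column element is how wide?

94 px

Span of 2: 2·35 + 1·24 = 70 + 24 = 94 px.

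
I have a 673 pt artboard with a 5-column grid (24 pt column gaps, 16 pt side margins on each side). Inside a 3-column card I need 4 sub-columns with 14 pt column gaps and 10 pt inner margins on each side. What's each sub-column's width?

Outer content = 673 − 2·16 = 641 pt.
Subtracting 4 column gaps of 24 leaves 545 for 5 columns, so c = 109 pt.
3 columns plus 2 column gaps: 327 + 48 = 375 pt.
Inner content = 375 − 2·10 = 355 pt.
Subtracting 3 column gaps of 14 leaves 313 for 4 columns, so d = 78.25 pt.

78.25 pt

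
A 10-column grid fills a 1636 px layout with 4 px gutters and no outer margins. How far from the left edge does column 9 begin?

10c + 9·4 = 1636 → 10c = 1600 → c = 160 px.
Each column+gutter stride is 164 px; with no margin, 8 of them is 1312 px.

1312 px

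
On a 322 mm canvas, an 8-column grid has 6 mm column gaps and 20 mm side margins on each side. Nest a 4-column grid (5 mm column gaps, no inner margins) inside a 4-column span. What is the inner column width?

30.75 mm

Take off 40 mm of margins, leaving 282 mm.
8c + 7·6 = 282 → 8c = 240 → c = 30 mm.
4 columns plus 3 column gaps: 120 + 18 = 138 mm.
138 − 3·5 = 123; ÷4 gives d = 30.75 mm.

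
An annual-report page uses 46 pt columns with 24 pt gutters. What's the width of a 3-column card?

186 pt

Span of 3: 3·46 + 2·24 = 138 + 48 = 186 pt.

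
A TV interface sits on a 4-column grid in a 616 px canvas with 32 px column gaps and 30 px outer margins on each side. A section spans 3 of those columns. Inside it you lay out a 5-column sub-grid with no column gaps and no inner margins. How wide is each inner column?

81.8 px

Take off 60 px of margins, leaving 556 px.
4 columns + 3 column gaps: 4c + 3·32 = 556.
4c = 556 − 96 = 460, so c = 115 px.
Span of 3: 3·115 + 2·32 = 345 + 64 = 409 px.
With no column gaps, each column is 409/5 = 81.8 px.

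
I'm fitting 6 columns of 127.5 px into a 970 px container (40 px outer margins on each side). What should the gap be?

Take off 80 px of margins, leaving 890 px.
6 columns take 6·127.5 = 765 px; remaining 125 splits into 5 gaps.
g = 125 / 5 = 25 px.

25 px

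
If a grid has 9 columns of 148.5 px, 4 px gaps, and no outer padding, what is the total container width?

1368.5 px

Total width: 9·148.5 + 8·4 = 1368.5 px.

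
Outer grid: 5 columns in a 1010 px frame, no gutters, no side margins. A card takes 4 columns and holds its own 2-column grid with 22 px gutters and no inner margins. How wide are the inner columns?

1010 / 5 = 202 px per column.
4-column span = 4·202 = 808 px.
808 − 1·22 = 786; ÷2 gives d = 393 px.

393 px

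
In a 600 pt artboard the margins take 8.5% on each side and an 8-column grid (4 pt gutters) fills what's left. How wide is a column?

58.75 pt

600 × (1 − 2·8.5%) = 600 × 83% = 498 pt for the columns.
8 columns + 7 gutters: 8c + 7·4 = 498.
8c = 498 − 28 = 470, so c = 58.75 pt.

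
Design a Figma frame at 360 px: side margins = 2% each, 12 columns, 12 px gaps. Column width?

17.8 px

Margins: 2% × 360 = 7.2 px each, so content = 360 − 14.4 = 345.6 px.
345.6 − 11·12 = 213.6; ÷12 gives c = 17.8 px.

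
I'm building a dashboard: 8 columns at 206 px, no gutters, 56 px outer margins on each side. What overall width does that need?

Summing: 112 + 1648 = 1760 px.

1760 px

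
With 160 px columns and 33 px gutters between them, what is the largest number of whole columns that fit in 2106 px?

k columns need k·160 + (k−1)·33 = k·193 − 33.
k·193 − 33 ≤ 2106 → k ≤ 2139 / 193 ≈ 11.08, so k = 11.

11 columns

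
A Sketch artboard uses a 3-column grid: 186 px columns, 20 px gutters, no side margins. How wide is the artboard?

598 px

Summing: 558 + 40 = 598 px.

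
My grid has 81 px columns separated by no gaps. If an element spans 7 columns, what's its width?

567 px

7-column span = 7·81 = 567 px.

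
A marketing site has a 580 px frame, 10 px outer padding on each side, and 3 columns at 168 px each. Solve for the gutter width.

28 px

Take off 20 px of margins, leaving 560 px.
3·168 + 2g = 560 → 2g = 56 → g = 28 px.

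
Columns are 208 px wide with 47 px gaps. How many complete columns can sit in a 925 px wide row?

3 columns

k columns need k·208 + (k−1)·47 = k·255 − 47.
k·255 − 47 ≤ 925 → k ≤ 972 / 255 ≈ 3.81, so k = 3.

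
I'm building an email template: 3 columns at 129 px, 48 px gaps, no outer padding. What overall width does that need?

483 px

Canvas = 3·129 + 2·48 = 387 + 96 = 483 px.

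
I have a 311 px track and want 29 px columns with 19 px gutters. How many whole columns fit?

k columns need k·29 + (k−1)·19 = k·48 − 19.
k·48 − 19 ≤ 311 → k ≤ 330 / 48 ≈ 6.88, so k = 6.

6 columns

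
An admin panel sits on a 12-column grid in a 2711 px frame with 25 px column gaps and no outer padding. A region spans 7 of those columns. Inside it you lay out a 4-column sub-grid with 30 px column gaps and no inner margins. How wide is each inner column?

Subtracting 11 column gaps of 25 leaves 2436 for 12 columns, so c = 203 px.
7 columns plus 6 column gaps: 1421 + 150 = 1571 px.
1571 − 3·30 = 1481; ÷4 gives d = 370.25 px.

370.25 px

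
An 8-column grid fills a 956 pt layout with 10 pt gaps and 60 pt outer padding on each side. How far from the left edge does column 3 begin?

Take off 120 pt of margins, leaving 836 pt.
8c + 7·10 = 836 → 8c = 766 → c = 95.75 pt.
Each column+gutter stride is 105.75 pt; 2 of them past the 60 pt margin is 60 + 211.5 = 271.5 pt.

271.5 pt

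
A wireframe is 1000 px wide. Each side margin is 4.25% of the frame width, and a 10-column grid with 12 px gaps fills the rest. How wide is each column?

80.7 px

Each margin = 4.25% of 1000 = 42.5 px; content = 1000 − 2·42.5 = 915 px.
915 − 9·12 = 807; ÷10 gives c = 80.7 px.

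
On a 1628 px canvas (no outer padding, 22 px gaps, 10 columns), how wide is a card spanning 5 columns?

1628 − 9·22 = 1430; ÷10 gives c = 143 px.
5-column span = 5·143 + 4·22 = 803 px.

803 px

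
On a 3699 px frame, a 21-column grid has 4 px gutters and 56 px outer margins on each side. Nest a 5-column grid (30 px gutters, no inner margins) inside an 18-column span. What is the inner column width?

590.8 px

Take off 112 px of margins, leaving 3587 px.
21c + 20·4 = 3587 → 21c = 3507 → c = 167 px.
Span of 18: 18·167 + 17·4 = 3006 + 68 = 3074 px.
5d + 4·30 = 3074 → 5d = 2954 → d = 590.8 px.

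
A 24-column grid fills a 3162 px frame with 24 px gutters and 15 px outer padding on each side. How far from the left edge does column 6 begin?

Subtract both margins: 3162 − 2·15 = 3132 px.
Subtracting 23 gutters of 24 leaves 2580 for 24 columns, so c = 107.5 px.
Column 6 starts at margin + 5·(column + gutter) = 15 + 5·131.5 = 672.5 px.

672.5 px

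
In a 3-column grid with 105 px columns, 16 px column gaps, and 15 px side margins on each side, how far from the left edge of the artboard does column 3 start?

Each column+gutter stride is 121 px; 2 of them past the 15 px margin is 15 + 242 = 257 px.

257 px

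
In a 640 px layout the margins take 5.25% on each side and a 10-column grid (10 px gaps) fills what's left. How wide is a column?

48.28 px

Each margin = 5.25% of 640 = 33.6 px; content = 640 − 2·33.6 = 572.8 px.
10 columns + 9 gaps: 10c + 9·10 = 572.8.
10c = 572.8 − 90 = 482.8, so c = 48.28 px.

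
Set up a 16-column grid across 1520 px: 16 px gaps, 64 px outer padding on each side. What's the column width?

Inside the margins: 1520 − 128 = 1392 px.
16c + 15·16 = 1392 → 16c = 1152 → c = 72 px.

72 px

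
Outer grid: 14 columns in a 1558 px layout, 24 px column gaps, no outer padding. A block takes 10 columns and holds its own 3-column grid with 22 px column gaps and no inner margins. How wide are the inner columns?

354 px

14c + 13·24 = 1558 → 14c = 1246 → c = 89 px.
10 columns plus 9 column gaps: 890 + 216 = 1106 px.
1106 − 2·22 = 1062; ÷3 gives d = 354 px.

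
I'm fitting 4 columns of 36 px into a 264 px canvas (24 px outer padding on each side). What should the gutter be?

24 px

Take off 48 px of margins, leaving 216 px.
4 columns take 4·36 = 144 px; remaining 72 splits into 3 gutters.
g = 72 / 3 = 24 px.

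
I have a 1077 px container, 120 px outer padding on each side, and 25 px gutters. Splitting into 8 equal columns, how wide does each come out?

82.75 px

Inside the margins: 1077 − 240 = 837 px.
Subtracting 7 gutters of 25 leaves 662 for 8 columns, so c = 82.75 px.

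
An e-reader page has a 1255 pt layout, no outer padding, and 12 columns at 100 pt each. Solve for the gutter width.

12 columns take 12·100 = 1200 pt; remaining 55 splits into 11 gutters.
g = 55 / 11 = 5 pt.

5 pt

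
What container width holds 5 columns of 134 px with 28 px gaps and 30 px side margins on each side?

Total width: 2·30 + 5·134 + 4·28 = 842 px.

842 px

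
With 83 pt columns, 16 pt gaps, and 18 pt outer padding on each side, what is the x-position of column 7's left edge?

Before column 7: the margin + 6 columns + 6 gaps.
Offset = 18 + 6·(83 + 16) = 18 + 594 = 612 pt.

612 pt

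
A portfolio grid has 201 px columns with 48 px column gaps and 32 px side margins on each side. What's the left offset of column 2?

Column 2 starts at margin + 1·(column + gutter) = 32 + 1·249 = 281 px.

281 px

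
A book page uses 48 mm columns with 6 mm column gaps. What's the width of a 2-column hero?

2-column span = 2·48 + 1·6 = 102 mm.

102 mm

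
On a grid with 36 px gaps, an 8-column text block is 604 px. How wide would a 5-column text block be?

8 columns + 7 gaps: 8c + 7·36 = 604.
8c = 604 − 252 = 352, so c = 44 px.
Span of 5: 5·44 + 4·36 = 220 + 144 = 364 px.

364 px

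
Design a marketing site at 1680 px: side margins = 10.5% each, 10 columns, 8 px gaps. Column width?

1680 × (1 − 2·10.5%) = 1680 × 79% = 1327.2 px for the columns.
1327.2 − 9·8 = 1255.2; ÷10 gives c = 125.52 px.

125.52 px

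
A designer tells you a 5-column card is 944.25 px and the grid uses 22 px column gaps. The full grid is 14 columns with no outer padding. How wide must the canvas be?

5c + 4·22 = 944.25 → 5c = 856.25 → c = 171.25 px.
Summing: 2397.5 + 286 = 2683.5 px.

2683.5 px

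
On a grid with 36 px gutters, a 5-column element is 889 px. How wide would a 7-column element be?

5 columns + 4 gutters: 5c + 4·36 = 889.
5c = 889 − 144 = 745, so c = 149 px.
Span of 7: 7·149 + 6·36 = 1043 + 216 = 1259 px.

1259 px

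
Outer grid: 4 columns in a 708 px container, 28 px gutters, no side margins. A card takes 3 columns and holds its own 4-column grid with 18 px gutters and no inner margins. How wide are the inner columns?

117.5 px

Subtracting 3 gutters of 28 leaves 624 for 4 columns, so c = 156 px.
Span of 3: 3·156 + 2·28 = 468 + 56 = 524 px.
4d + 3·18 = 524 → 4d = 470 → d = 117.5 px.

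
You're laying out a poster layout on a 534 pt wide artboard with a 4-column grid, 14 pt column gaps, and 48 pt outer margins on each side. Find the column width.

Inside the margins: 534 − 96 = 438 pt.
Subtracting 3 column gaps of 14 leaves 396 for 4 columns, so c = 99 pt.

99 pt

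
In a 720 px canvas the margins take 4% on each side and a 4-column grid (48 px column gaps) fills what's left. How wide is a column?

Each margin = 4% of 720 = 28.8 px; content = 720 − 2·28.8 = 662.4 px.
662.4 − 3·48 = 518.4; ÷4 gives c = 129.6 px.

129.6 px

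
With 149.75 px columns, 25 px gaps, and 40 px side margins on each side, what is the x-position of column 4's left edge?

Each column+gutter stride is 174.75 px; 3 of them past the 40 px margin is 40 + 524.25 = 564.25 px.

564.25 px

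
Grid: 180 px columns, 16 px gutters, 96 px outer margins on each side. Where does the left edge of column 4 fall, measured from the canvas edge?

684 px

Each column+gutter stride is 196 px; 3 of them past the 96 px margin is 96 + 588 = 684 px.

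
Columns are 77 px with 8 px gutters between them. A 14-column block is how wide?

1182 px

14 columns plus 13 gutters: 1078 + 104 = 1182 px.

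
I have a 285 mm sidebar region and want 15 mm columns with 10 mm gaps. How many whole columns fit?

11 columns

Each extra column adds 15 + 10 = 25 mm.
(285 + 10) / 25 = 11.80, so 11 columns fit.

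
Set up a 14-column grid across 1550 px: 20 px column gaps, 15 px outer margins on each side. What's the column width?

Take off 30 px of margins, leaving 1520 px.
1520 − 13·20 = 1260; ÷14 gives c = 90 px.

90 px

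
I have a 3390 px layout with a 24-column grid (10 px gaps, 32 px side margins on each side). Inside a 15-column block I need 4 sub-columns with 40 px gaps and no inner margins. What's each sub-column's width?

488.75 px

Outer content = 3390 − 2·32 = 3326 px.
3326 − 23·10 = 3096; ÷24 gives c = 129 px.
Span of 15: 15·129 + 14·10 = 1935 + 140 = 2075 px.
2075 − 3·40 = 1955; ÷4 gives d = 488.75 px.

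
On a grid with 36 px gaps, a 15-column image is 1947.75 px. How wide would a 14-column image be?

1815.5 px

1947.75 − 14·36 = 1443.75; ÷15 gives c = 96.25 px.
Span of 14: 14·96.25 + 13·36 = 1347.5 + 468 = 1815.5 px.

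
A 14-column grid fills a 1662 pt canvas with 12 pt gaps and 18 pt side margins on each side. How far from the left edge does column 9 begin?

954 pt

Inside the margins: 1662 − 36 = 1626 pt.
14c + 13·12 = 1626 → 14c = 1470 → c = 105 pt.
Column 9 starts at margin + 8·(column + gutter) = 18 + 8·117 = 954 pt.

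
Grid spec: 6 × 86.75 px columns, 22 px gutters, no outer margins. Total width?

Total width: 6·86.75 + 5·22 = 630.5 px.

630.5 px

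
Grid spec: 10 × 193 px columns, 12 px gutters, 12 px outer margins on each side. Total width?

Total width: 2·12 + 10·193 + 9·12 = 2062 px.

2062 px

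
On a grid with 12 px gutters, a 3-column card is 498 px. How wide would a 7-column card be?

3 columns + 2 gutters: 3c + 2·12 = 498.
3c = 498 − 24 = 474, so c = 158 px.
Span of 7: 7·158 + 6·12 = 1106 + 72 = 1178 px.

1178 px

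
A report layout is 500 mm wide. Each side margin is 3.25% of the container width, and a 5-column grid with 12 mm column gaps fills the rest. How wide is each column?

Each margin = 3.25% of 500 = 16.25 mm; content = 500 − 2·16.25 = 467.5 mm.
5c + 4·12 = 467.5 → 5c = 419.5 → c = 83.9 mm.

83.9 mm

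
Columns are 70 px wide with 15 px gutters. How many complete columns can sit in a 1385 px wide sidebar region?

16 columns

k columns need k·70 + (k−1)·15 = k·85 − 15.
k·85 − 15 ≤ 1385 → k ≤ 1400 / 85 ≈ 16.47, so k = 16.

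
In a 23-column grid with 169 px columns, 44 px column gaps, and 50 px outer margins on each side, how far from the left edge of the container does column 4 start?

689 px

Before column 4: the margin + 3 columns + 3 column gaps.
Offset = 50 + 3·(169 + 44) = 50 + 639 = 689 px.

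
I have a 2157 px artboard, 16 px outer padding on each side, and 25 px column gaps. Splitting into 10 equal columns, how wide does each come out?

Content width = 2157 − 2·16 = 2125 px.
10 columns + 9 column gaps: 10c + 9·25 = 2125.
10c = 2125 − 225 = 1900, so c = 190 px.

190 px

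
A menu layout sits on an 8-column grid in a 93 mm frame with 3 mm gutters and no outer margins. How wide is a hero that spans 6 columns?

8c + 7·3 = 93 → 8c = 72 → c = 9 mm.
6-column span = 6·9 + 5·3 = 69 mm.

69 mm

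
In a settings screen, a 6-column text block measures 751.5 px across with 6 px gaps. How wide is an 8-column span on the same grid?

751.5 − 5·6 = 721.5; ÷6 gives c = 120.25 px.
8-column span = 8·120.25 + 7·6 = 1004 px.

1004 px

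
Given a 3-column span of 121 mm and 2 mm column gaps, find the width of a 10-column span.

408 mm

121 − 2·2 = 117; ÷3 gives c = 39 mm.
Span of 10: 10·39 + 9·2 = 390 + 18 = 408 mm.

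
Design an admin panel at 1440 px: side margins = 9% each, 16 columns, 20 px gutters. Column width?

Each margin = 9% of 1440 = 129.6 px; content = 1440 − 2·129.6 = 1180.8 px.
Subtracting 15 gutters of 20 leaves 880.8 for 16 columns, so c = 55.05 px.

55.05 px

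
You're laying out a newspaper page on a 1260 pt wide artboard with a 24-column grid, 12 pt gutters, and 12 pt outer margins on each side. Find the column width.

40 pt

Subtract both margins: 1260 − 2·12 = 1236 pt.
24c + 23·12 = 1236 → 24c = 960 → c = 40 pt.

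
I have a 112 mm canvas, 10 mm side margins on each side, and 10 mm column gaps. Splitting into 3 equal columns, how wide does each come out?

Take off 20 mm of margins, leaving 92 mm.
Subtracting 2 column gaps of 10 leaves 72 for 3 columns, so c = 24 mm.

24 mm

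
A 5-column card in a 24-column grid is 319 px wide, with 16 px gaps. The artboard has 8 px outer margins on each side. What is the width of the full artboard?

5c + 4·16 = 319 → 5c = 255 → c = 51 px.
Total width: 2·8 + 24·51 + 23·16 = 1608 px.

1608 px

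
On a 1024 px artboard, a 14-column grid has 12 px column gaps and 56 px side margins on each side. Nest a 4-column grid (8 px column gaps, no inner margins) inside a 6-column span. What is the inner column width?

90 px

Subtract both margins: 1024 − 2·56 = 912 px.
14 columns + 13 column gaps: 14c + 13·12 = 912.
14c = 912 − 156 = 756, so c = 54 px.
6-column span = 6·54 + 5·12 = 384 px.
Subtracting 3 column gaps of 8 leaves 360 for 4 columns, so d = 90 px.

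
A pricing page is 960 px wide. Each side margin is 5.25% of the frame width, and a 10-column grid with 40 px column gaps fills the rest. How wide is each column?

960 × (1 − 2·5.25%) = 960 × 89.5% = 859.2 px for the columns.
859.2 − 9·40 = 499.2; ÷10 gives c = 49.92 px.

49.92 px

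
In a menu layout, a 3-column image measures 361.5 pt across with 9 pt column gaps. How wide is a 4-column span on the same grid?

485 pt

Subtracting 2 column gaps of 9 leaves 343.5 for 3 columns, so c = 114.5 pt.
Span of 4: 4·114.5 + 3·9 = 458 + 27 = 485 pt.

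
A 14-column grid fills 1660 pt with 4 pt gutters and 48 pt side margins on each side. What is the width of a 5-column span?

556 pt

Take off 96 pt of margins, leaving 1564 pt.
14 columns + 13 gutters: 14c + 13·4 = 1564.
14c = 1564 − 52 = 1512, so c = 108 pt.
5 columns plus 4 gutters: 540 + 16 = 556 pt.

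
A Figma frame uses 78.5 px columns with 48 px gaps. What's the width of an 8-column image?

8-column span = 8·78.5 + 7·48 = 964 px.

964 px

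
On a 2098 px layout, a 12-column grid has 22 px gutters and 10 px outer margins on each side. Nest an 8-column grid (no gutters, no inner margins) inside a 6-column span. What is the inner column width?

Take off 20 px of margins, leaving 2078 px.
12 columns + 11 gutters: 12c + 11·22 = 2078.
12c = 2078 − 242 = 1836, so c = 153 px.
6-column span = 6·153 + 5·22 = 1028 px.
With no gutters, each column is 1028/8 = 128.5 px.

128.5 px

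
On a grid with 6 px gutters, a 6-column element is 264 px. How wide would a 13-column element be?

Subtracting 5 gutters of 6 leaves 234 for 6 columns, so c = 39 px.
13 columns plus 12 gutters: 507 + 72 = 579 px.

579 px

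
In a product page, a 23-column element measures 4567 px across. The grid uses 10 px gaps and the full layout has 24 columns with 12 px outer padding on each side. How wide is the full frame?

4790 px

23c + 22·10 = 4567 → 23c = 4347 → c = 189 px.
Total width: 2·12 + 24·189 + 23·10 = 4790 px.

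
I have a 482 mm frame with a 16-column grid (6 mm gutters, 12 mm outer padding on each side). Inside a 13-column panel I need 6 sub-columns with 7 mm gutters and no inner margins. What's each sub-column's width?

Inside the margins: 482 − 24 = 458 mm.
Subtracting 15 gutters of 6 leaves 368 for 16 columns, so c = 23 mm.
13-column span = 13·23 + 12·6 = 371 mm.
Subtracting 5 gutters of 7 leaves 336 for 6 columns, so d = 56 mm.

56 mm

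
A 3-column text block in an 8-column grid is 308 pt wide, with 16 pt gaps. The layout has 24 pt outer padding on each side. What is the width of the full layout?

896 pt

308 − 2·16 = 276; ÷3 gives c = 92 pt.
Total width: 2·24 + 8·92 + 7·16 = 896 pt.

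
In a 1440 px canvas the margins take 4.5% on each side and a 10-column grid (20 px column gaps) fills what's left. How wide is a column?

Each margin = 4.5% of 1440 = 64.8 px; content = 1440 − 2·64.8 = 1310.4 px.
10c + 9·20 = 1310.4 → 10c = 1130.4 → c = 113.04 px.

113.04 px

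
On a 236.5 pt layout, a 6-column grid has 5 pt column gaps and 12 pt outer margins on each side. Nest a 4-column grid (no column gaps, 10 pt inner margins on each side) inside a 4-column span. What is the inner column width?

Subtract both margins: 236.5 − 2·12 = 212.5 pt.
212.5 − 5·5 = 187.5; ÷6 gives c = 31.25 pt.
4-column span = 4·31.25 + 3·5 = 140 pt.
Inner content = 140 − 2·10 = 120 pt.
With no column gaps, each column is 120/4 = 30 pt.

30 pt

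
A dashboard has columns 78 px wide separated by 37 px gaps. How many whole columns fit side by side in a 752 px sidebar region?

6 columns

6 columns: 6·78 + 5·37 = 653 px ≤ 752.
7 columns: 768 px > 752. So 6.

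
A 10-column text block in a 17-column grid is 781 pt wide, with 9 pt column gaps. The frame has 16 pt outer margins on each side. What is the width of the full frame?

1366 pt

10 columns + 9 column gaps: 10c + 9·9 = 781.
10c = 781 − 81 = 700, so c = 70 pt.
Adding margins, columns and gutters: 32 + 1190 + 144 = 1366 pt.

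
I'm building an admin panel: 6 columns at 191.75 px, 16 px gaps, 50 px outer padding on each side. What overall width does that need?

1330.5 px

Total width: 2·50 + 6·191.75 + 5·16 = 1330.5 px.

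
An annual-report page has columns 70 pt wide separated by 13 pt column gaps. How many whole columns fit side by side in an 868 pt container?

10 columns: 10·70 + 9·13 = 817 pt ≤ 868.
11 columns: 900 pt > 868. So 10.

10 columns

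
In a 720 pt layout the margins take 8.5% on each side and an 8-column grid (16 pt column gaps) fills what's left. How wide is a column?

720 × (1 − 2·8.5%) = 720 × 83% = 597.6 pt for the columns.
8 columns + 7 column gaps: 8c + 7·16 = 597.6.
8c = 597.6 − 112 = 485.6, so c = 60.7 pt.

60.7 pt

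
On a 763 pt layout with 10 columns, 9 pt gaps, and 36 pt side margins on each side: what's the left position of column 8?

Inside the margins: 763 − 72 = 691 pt.
10 columns + 9 gaps: 10c + 9·9 = 691.
10c = 691 − 81 = 610, so c = 61 pt.
Column 8 starts at margin + 7·(column + gutter) = 36 + 7·70 = 526 pt.

526 pt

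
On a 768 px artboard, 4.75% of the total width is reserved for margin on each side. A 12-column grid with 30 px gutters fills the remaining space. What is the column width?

30.42 px

Each margin = 4.75% of 768 = 36.48 px; content = 768 − 2·36.48 = 695.04 px.
12 columns + 11 gutters: 12c + 11·30 = 695.04.
12c = 695.04 − 330 = 365.04, so c = 30.42 px.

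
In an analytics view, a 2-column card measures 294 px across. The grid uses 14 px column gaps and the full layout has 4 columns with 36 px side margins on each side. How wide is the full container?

674 px

294 − 1·14 = 280; ÷2 gives c = 140 px.
Total width: 2·36 + 4·140 + 3·14 = 674 px.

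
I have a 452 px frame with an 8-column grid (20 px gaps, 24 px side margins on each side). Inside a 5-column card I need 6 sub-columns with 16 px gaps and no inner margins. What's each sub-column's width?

Take off 48 px of margins, leaving 404 px.
Subtracting 7 gaps of 20 leaves 264 for 8 columns, so c = 33 px.
Span of 5: 5·33 + 4·20 = 165 + 80 = 245 px.
6d + 5·16 = 245 → 6d = 165 → d = 27.5 px.

27.5 px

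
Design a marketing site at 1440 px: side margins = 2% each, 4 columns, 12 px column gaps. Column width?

Margins: 2% × 1440 = 28.8 px each, so content = 1440 − 57.6 = 1382.4 px.
1382.4 − 3·12 = 1346.4; ÷4 gives c = 336.6 px.

336.6 px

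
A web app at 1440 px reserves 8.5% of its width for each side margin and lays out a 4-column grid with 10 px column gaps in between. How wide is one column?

1440 × (1 − 2·8.5%) = 1440 × 83% = 1195.2 px for the columns.
4 columns + 3 column gaps: 4c + 3·10 = 1195.2.
4c = 1195.2 − 30 = 1165.2, so c = 291.3 px.

291.3 px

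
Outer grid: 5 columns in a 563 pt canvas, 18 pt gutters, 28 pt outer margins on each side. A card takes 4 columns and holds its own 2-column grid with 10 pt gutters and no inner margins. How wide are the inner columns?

Subtract both margins: 563 − 2·28 = 507 pt.
5c + 4·18 = 507 → 5c = 435 → c = 87 pt.
Span of 4: 4·87 + 3·18 = 348 + 54 = 402 pt.
402 − 1·10 = 392; ÷2 gives d = 196 pt.

196 pt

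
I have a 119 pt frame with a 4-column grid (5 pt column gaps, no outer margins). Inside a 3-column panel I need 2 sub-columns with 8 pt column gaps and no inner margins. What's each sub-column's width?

4 columns + 3 column gaps: 4c + 3·5 = 119.
4c = 119 − 15 = 104, so c = 26 pt.
Span of 3: 3·26 + 2·5 = 78 + 10 = 88 pt.
2 columns + 1 column gap: 2d + 1·8 = 88.
2d = 88 − 8 = 80, so d = 40 pt.

40 pt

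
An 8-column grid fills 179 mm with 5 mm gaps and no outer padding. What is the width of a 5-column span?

8 columns + 7 gaps: 8c + 7·5 = 179.
8c = 179 − 35 = 144, so c = 18 mm.
5 columns plus 4 gaps: 90 + 20 = 110 mm.

110 mm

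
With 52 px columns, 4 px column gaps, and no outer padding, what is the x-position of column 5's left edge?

No margin, so column 5 starts at 4·(column + gutter) = 4·56 = 224 px.

224 px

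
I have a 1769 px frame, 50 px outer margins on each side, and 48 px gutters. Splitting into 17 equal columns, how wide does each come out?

53 px

Content width = 1769 − 2·50 = 1669 px.
Subtracting 16 gutters of 48 leaves 901 for 17 columns, so c = 53 px.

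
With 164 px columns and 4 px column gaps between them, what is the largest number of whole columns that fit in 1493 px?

Each extra column adds 164 + 4 = 168 px.
(1493 + 4) / 168 = 8.91, so 8 columns fit.

8 columns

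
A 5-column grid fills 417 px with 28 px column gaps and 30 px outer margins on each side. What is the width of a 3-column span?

Take off 60 px of margins, leaving 357 px.
5 columns + 4 column gaps: 5c + 4·28 = 357.
5c = 357 − 112 = 245, so c = 49 px.
3-column span = 3·49 + 2·28 = 203 px.

203 px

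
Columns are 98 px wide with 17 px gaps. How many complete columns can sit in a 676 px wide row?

6 columns

k columns need k·98 + (k−1)·17 = k·115 − 17.
k·115 − 17 ≤ 676 → k ≤ 693 / 115 ≈ 6.03, so k = 6.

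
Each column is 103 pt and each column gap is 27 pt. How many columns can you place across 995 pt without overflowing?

Each extra column adds 103 + 27 = 130 pt.
(995 + 27) / 130 = 7.86, so 7 columns fit.

7 columns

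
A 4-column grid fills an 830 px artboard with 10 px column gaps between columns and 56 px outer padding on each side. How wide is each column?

Subtract both margins: 830 − 2·56 = 718 px.
718 − 3·10 = 688; ÷4 gives c = 172 px.

172 px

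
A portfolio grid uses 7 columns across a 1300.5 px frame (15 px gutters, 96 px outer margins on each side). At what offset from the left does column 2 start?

Take off 192 px of margins, leaving 1108.5 px.
Subtracting 6 gutters of 15 leaves 1018.5 for 7 columns, so c = 145.5 px.
Before column 2: the margin + 1 column + 1 gutter.
Offset = 96 + 1·(145.5 + 15) = 96 + 160.5 = 256.5 px.

256.5 px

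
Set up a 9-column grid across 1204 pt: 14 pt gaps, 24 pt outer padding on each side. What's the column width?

Content width = 1204 − 2·24 = 1156 pt.
Subtracting 8 gaps of 14 leaves 1044 for 9 columns, so c = 116 pt.

116 pt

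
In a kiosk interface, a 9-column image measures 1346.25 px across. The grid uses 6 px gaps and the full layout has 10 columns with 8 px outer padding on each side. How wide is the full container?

Subtracting 8 gaps of 6 leaves 1298.25 for 9 columns, so c = 144.25 px.
Container = 2·8 + 10·144.25 + 9·6 = 16 + 1442.5 + 54 = 1512.5 px.

1512.5 px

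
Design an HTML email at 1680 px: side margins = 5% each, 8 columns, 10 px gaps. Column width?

1680 × (1 − 2·5%) = 1680 × 90% = 1512 px for the columns.
8 columns + 7 gaps: 8c + 7·10 = 1512.
8c = 1512 − 70 = 1442, so c = 180.25 px.

180.25 px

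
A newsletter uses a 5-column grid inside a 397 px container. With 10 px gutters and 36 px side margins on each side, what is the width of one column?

57 px

Take off 72 px of margins, leaving 325 px.
Subtracting 4 gutters of 10 leaves 285 for 5 columns, so c = 57 px.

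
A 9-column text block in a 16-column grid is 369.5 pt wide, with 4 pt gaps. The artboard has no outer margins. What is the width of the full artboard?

660 pt

9c + 8·4 = 369.5 → 9c = 337.5 → c = 37.5 pt.
Summing: 600 + 60 = 660 pt.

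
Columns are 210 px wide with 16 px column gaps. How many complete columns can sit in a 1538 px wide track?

6 columns: 6·210 + 5·16 = 1340 px ≤ 1538.
7 columns: 1566 px > 1538. So 6.

6 columns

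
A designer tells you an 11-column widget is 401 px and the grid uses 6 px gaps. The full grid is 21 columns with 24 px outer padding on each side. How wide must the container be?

819 px

401 − 10·6 = 341; ÷11 gives c = 31 px.
Container = 2·24 + 21·31 + 20·6 = 48 + 651 + 120 = 819 px.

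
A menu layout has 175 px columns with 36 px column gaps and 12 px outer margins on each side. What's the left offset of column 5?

Column 5 starts at margin + 4·(column + gutter) = 12 + 4·211 = 856 px.

856 px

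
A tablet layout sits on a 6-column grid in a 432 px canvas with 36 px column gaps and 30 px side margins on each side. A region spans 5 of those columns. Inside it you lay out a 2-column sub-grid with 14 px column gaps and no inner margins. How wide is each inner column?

Outer content = 432 − 2·30 = 372 px.
6 columns + 5 column gaps: 6c + 5·36 = 372.
6c = 372 − 180 = 192, so c = 32 px.
5-column span = 5·32 + 4·36 = 304 px.
2d + 1·14 = 304 → 2d = 290 → d = 145 px.

145 px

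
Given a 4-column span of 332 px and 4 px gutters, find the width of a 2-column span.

332 − 3·4 = 320; ÷4 gives c = 80 px.
Span of 2: 2·80 + 1·4 = 160 + 4 = 164 px.

164 px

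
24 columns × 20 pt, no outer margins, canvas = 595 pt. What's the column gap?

5 pt

24 columns take 24·20 = 480 pt; remaining 115 splits into 23 column gaps.
g = 115 / 23 = 5 pt.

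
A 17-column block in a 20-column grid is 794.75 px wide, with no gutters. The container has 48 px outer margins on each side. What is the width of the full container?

17c = 794.75 → c = 46.75 px.
Container = 2·48 + 20·46.75 = 96 + 935 = 1031 px.

1031 px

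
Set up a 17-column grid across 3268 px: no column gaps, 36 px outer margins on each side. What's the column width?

188 px

Subtract both margins: 3268 − 2·36 = 3196 px.
With no column gaps, each column is 3196/17 = 188 px.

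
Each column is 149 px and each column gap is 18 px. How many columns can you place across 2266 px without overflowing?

13 columns: 13·149 + 12·18 = 2153 px ≤ 2266.
14 columns: 2320 px > 2266. So 13.

13 columns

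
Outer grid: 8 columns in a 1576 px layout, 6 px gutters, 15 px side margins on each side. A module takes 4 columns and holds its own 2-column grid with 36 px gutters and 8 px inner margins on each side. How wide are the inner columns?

359 px

Subtract both margins: 1576 − 2·15 = 1546 px.
8 columns + 7 gutters: 8c + 7·6 = 1546.
8c = 1546 − 42 = 1504, so c = 188 px.
4-column span = 4·188 + 3·6 = 770 px.
Inner content = 770 − 2·8 = 754 px.
754 − 1·36 = 718; ÷2 gives d = 359 px.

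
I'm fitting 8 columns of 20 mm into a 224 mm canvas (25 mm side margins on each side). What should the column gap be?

2 mm

Subtract both margins: 224 − 2·25 = 174 mm.
Columns use 160 mm, leaving 14 mm across 7 column gaps = 2 mm each.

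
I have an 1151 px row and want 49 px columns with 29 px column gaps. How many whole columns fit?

15 columns

k columns need k·49 + (k−1)·29 = k·78 − 29.
k·78 − 29 ≤ 1151 → k ≤ 1180 / 78 ≈ 15.13, so k = 15.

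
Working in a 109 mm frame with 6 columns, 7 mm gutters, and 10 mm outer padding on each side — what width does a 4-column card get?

Inside the margins: 109 − 20 = 89 mm.
Subtracting 5 gutters of 7 leaves 54 for 6 columns, so c = 9 mm.
4 columns plus 3 gutters: 36 + 21 = 57 mm.

57 mm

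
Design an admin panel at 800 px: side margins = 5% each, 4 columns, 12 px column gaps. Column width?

Each margin = 5% of 800 = 40 px; content = 800 − 2·40 = 720 px.
4c + 3·12 = 720 → 4c = 684 → c = 171 px.

171 px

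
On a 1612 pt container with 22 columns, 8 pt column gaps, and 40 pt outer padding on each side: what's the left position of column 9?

Inside the margins: 1612 − 80 = 1532 pt.
22c + 21·8 = 1532 → 22c = 1364 → c = 62 pt.
Each column+gutter stride is 70 pt; 8 of them past the 40 pt margin is 40 + 560 = 600 pt.

600 pt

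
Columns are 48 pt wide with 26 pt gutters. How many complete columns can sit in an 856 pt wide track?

k columns need k·48 + (k−1)·26 = k·74 − 26.
k·74 − 26 ≤ 856 → k ≤ 882 / 74 ≈ 11.92, so k = 11.

11 columns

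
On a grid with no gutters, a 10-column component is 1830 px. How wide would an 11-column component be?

With no gutters, each column is 1830/10 = 183 px.
11-column span = 11·183 = 2013 px.

2013 px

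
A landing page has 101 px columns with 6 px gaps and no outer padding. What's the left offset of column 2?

107 px

Before column 2: 1 column + 1 gap.
Offset = 1·(101 + 6) = 1·107 = 107 px.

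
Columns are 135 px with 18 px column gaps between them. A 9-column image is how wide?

1359 px

Span of 9: 9·135 + 8·18 = 1215 + 144 = 1359 px.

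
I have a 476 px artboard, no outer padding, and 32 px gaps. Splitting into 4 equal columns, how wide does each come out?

476 − 3·32 = 380; ÷4 gives c = 95 px.

95 px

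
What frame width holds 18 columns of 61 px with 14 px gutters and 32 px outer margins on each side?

1400 px

Frame = 2·32 + 18·61 + 17·14 = 64 + 1098 + 238 = 1400 px.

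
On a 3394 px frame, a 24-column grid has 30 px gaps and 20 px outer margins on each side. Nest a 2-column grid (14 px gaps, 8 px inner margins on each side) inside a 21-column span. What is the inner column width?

1450.5 px

Outer content = 3394 − 2·20 = 3354 px.
24 columns + 23 gaps: 24c + 23·30 = 3354.
24c = 3354 − 690 = 2664, so c = 111 px.
21-column span = 21·111 + 20·30 = 2931 px.
Inner content = 2931 − 2·8 = 2915 px.
2d + 1·14 = 2915 → 2d = 2901 → d = 1450.5 px.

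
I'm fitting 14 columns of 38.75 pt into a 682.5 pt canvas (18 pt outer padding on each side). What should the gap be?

Inside the margins: 682.5 − 36 = 646.5 pt.
Columns use 542.5 pt, leaving 104 pt across 13 gaps = 8 pt each.

8 pt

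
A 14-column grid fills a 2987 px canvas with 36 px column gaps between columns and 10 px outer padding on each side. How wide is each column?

178.5 px

Take off 20 px of margins, leaving 2967 px.
2967 − 13·36 = 2499; ÷14 gives c = 178.5 px.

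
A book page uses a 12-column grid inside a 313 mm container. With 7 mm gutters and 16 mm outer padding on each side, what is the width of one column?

Take off 32 mm of margins, leaving 281 mm.
281 − 11·7 = 204; ÷12 gives c = 17 mm.

17 mm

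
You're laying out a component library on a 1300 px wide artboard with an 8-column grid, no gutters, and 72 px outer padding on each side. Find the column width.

Inside the margins: 1300 − 144 = 1156 px.
With no gutters, each column is 1156/8 = 144.5 px.

144.5 px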